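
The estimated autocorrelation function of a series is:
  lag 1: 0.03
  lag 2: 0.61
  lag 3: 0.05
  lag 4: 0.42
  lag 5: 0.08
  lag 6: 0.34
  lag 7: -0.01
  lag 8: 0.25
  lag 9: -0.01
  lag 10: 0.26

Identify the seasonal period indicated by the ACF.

The largest autocorrelation is r_2 = 0.61, with weaker echoes at lags 4 (0.42), 6 (0.34), 8 (0.25) and 10 (0.26); the remaining lags stay at or below 0.08.
The dominant spike at lag 2 indicates a seasonal period of 2.

2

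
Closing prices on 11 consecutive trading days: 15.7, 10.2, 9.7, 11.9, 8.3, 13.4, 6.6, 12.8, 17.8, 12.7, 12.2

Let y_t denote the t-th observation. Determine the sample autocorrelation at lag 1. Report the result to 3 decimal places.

-0.103

Mean ȳ = (15.7 + 10.2 + 9.7 + 11.9 + 8.3 + 13.4 + 6.6 + 12.8 + 17.8 + 12.7 + 12.2)/11 = 11.9364
Numerator Σ_{t=1}^{10}(y_t−ȳ)(y_{t+1}−ȳ) = -10.4368
Denominator Σ(y_t−ȳ)² = 101.8055
r_1 = -10.4368 / 101.8055 = -0.103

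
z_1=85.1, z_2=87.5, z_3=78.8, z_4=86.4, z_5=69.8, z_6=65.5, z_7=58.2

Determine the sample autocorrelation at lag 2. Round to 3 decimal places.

Mean z̄ = (85.1 + 87.5 + 78.8 + 86.4 + 69.8 + 65.5 + 58.2)/7 = 75.9000
Deviations from mean: 9.2000, 11.6000, 2.9000, 10.5000, -6.1000, -10.4000, -17.7000
Numerator Σ_{t=1}^{5}(z_t−z̄)(z_{t+2}−z̄) = 129.5600
Denominator Σ(z_t−z̄)² = 796.5200
r_2 = 129.5600 / 796.5200 = 0.163

0.163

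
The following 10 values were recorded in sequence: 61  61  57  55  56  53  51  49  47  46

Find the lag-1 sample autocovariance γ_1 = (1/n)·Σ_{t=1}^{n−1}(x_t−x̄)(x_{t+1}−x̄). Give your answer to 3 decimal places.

Mean x̄ = (61 + 61 + 57 + 55 + 56 + 53 + 51 + 49 + 47 + 46)/10 = 53.6000
Σ_{t=1}^{9}(x_t−x̄)(x_{t+1}−x̄) = 180.6400
γ_1 = 180.6400 / 10 = 18.064

18.064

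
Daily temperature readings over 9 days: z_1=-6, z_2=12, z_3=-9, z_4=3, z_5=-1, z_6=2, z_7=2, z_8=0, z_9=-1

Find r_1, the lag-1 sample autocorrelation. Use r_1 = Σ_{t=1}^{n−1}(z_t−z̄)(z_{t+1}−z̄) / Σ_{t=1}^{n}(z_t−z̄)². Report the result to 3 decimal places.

Mean z̄ = (-6 + 12 − 9 + 3 − 1 + 2 + 2 + 0 − 1)/9 = 0.2222
Numerator Σ_{t=1}^{8}(z_t−z̄)(z_{t+1}−z̄) = -210.0494
Denominator Σ(z_t−z̄)² = 279.5556
r_1 = -210.0494 / 279.5556 = -0.751

-0.751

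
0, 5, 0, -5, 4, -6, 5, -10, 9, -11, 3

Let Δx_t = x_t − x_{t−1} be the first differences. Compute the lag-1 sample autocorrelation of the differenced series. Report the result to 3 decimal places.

-0.867

First differences Δx: 5, -5, -5, 9, -10, 11, -15, 19, -20, 14
Mean of differences = 0.3000
Numerator Σ(Δx_t−Δx̄)(Δx_{t+1}−Δx̄) = -1350.2900
Denominator Σ(Δx_t−Δx̄)² = 1558.1000
r_1(Δx) = -1350.2900 / 1558.1000 = -0.867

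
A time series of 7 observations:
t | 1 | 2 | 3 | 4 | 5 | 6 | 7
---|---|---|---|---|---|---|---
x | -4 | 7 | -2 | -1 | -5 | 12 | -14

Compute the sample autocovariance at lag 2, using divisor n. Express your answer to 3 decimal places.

Mean x̄ = (-4 + 7 − 2 − 1 − 5 + 12 − 14)/7 = -1.0000
Deviations: -3.0000, 8.0000, -1.0000, 0.0000, -4.0000, 13.0000, -13.0000
Σ_{t=1}^{5}(x_t−x̄)(x_{t+2}−x̄) = 59.0000
γ_2 = 59.0000 / 7 = 8.429

8.429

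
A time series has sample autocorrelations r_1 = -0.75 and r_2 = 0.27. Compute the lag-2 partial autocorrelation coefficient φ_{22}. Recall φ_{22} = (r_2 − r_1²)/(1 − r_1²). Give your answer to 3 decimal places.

-0.669

φ_{22} = (r_2 − r_1²) / (1 − r_1²)
r_1² = (-0.75)² = 0.5625
Numerator = 0.27 − 0.5625 = -0.2925; denominator = 1 − 0.5625 = 0.4375
φ_{22} = -0.2925 / 0.4375 = -0.669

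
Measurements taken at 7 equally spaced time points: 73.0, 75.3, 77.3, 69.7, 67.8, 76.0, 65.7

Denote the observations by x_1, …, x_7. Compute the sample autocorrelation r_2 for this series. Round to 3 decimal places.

Mean x̄ = (73.0 + 75.3 + 77.3 + 69.7 + 67.8 + 76.0 + 65.7)/7 = 72.1143
Σ(x_t−x̄)(x_{t+2}−x̄) = (4.5931) + (-7.6912) + (-22.3727) + (-9.3812) + (27.6731) = -7.1790
Denominator Σ(x_t−x̄)² = 118.5086
r_2 = -7.1790 / 118.5086 = -0.061

-0.061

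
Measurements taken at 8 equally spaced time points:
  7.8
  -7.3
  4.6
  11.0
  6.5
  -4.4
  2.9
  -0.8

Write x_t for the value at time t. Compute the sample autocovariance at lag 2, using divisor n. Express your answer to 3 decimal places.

-12.293

Mean x̄ = (7.8 − 7.3 + 4.6 + 11.0 + 6.5 − 4.4 + 2.9 − 0.8)/8 = 2.5375
Deviations: 5.2625, -9.8375, 2.0625, 8.4625, 3.9625, -6.9375, 0.3625, -3.3375
Σ_{t=1}^{6}(x_t−x̄)(x_{t+2}−x̄) = -98.3416
γ_2 = -98.3416 / 8 = -12.293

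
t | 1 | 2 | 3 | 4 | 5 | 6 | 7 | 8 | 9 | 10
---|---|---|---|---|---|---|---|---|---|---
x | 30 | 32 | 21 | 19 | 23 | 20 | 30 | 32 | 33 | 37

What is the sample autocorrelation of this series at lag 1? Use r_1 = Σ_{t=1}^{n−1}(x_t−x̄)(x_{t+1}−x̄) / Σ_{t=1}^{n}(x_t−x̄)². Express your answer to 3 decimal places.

Mean x̄ = (30 + 32 + 21 + 19 + 23 + 20 + 30 + 32 + 33 + 37)/10 = 27.7000
Numerator Σ_{t=1}^{9}(x_t−x̄)(x_{t+1}−x̄) = 180.7100
Denominator Σ(x_t−x̄)² = 364.1000
r_1 = 180.7100 / 364.1000 = 0.496

0.496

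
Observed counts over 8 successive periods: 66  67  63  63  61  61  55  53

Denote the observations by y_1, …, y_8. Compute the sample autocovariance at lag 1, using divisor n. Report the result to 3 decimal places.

11.686

Mean ȳ = (66 + 67 + 63 + 63 + 61 + 61 + 55 + 53)/8 = 61.1250
Σ_{t=1}^{7}(y_t−ȳ)(y_{t+1}−ȳ) = 93.4844
γ_1 = 93.4844 / 8 = 11.686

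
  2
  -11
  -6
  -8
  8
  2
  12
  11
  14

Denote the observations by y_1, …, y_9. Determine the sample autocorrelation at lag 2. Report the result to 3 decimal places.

0.380

Mean ȳ = (2 − 11 − 6 − 8 + 8 + 2 + 12 + 11 + 14)/9 = 2.6667
Numerator Σ_{t=1}^{7}(y_t−ȳ)(y_{t+2}−ȳ) = 262.4444
Denominator Σ(y_t−ȳ)² = 690.0000
r_2 = 262.4444 / 690.0000 = 0.380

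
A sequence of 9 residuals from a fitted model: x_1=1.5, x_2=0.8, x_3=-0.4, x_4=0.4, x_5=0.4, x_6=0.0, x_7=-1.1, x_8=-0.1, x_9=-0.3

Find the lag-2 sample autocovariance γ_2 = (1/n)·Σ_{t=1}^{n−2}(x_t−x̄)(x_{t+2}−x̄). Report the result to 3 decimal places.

Mean x̄ = (1.5 + 0.8 − 0.4 + 0.4 + 0.4 + 0.0 − 1.1 − 0.1 − 0.3)/9 = 0.1333
Σ_{t=1}^{7}(x_t−x̄)(x_{t+2}−x̄) = -0.4922
γ_2 = -0.4922 / 9 = -0.055

-0.055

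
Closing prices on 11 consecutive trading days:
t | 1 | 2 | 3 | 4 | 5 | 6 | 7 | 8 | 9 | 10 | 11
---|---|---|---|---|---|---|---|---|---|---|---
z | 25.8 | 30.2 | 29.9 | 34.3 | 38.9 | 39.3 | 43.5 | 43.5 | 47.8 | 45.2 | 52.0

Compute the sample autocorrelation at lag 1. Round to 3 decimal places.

0.639

Mean z̄ = (25.8 + 30.2 + 29.9 + 34.3 + 38.9 + 39.3 + 43.5 + 43.5 + 47.8 + 45.2 + 52.0)/11 = 39.1273
Numerator Σ_{t=1}^{10}(z_t−z̄)(z_{t+1}−z̄) = 435.5902
Denominator Σ(z_t−z̄)² = 681.8818
r_1 = 435.5902 / 681.8818 = 0.639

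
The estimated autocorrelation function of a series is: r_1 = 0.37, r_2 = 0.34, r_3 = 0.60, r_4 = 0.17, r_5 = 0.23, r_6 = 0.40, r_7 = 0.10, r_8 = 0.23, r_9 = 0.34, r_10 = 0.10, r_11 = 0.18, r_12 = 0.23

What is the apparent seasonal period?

The largest autocorrelation is r_3 = 0.60, with a weaker echo at lag 6 (0.40); the remaining lags stay at or below 0.37. The elevated value at lag 1 (0.37), dropping to 0.34 at lag 2, reflects decaying short-term dependence rather than seasonality.
The dominant spike at lag 3 indicates a seasonal period of 3.

3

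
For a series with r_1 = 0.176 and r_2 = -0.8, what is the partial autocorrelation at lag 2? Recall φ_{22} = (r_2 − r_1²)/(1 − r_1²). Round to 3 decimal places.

-0.858

φ_{22} = (r_2 − r_1²) / (1 − r_1²)
r_1² = (0.176)² = 0.030976
Numerator = -0.8 − 0.0310 = -0.8310; denominator = 1 − 0.0310 = 0.9690
φ_{22} = -0.8310 / 0.9690 = -0.858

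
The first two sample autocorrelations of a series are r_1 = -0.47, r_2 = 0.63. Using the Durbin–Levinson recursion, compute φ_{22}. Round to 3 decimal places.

φ_{22} = (r_2 − r_1²) / (1 − r_1²)
r_1² = (-0.47)² = 0.2209
Numerator = 0.63 − 0.2209 = 0.4091; denominator = 1 − 0.2209 = 0.7791
φ_{22} = 0.4091 / 0.7791 = 0.525

0.525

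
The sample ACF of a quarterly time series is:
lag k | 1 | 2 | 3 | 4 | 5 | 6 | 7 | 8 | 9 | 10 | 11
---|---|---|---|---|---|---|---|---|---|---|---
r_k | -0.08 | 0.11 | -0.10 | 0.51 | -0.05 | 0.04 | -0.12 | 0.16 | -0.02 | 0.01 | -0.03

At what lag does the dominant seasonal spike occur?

The largest autocorrelation is r_4 = 0.51, with a weaker echo at lag 8 (0.16); the remaining lags stay at or below 0.11.
The dominant spike at lag 4 indicates a seasonal period of 4.

4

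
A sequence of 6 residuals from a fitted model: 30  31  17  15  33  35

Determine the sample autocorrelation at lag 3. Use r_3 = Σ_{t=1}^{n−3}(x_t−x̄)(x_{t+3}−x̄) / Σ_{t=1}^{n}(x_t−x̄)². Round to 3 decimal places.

-0.250

Mean x̄ = (30 + 31 + 17 + 15 + 33 + 35)/6 = 26.8333
Deviations from mean: 3.1667, 4.1667, -9.8333, -11.8333, 6.1667, 8.1667
Numerator Σ_{t=1}^{3}(x_t−x̄)(x_{t+3}−x̄) = -92.0833
Denominator Σ(x_t−x̄)² = 368.8333
r_3 = -92.0833 / 368.8333 = -0.250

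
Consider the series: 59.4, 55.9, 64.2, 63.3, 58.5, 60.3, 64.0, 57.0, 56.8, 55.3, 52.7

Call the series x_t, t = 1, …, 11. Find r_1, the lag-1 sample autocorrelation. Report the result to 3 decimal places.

Mean x̄ = (59.4 + 55.9 + 64.2 + 63.3 + 58.5 + 60.3 + 64.0 + 57.0 + 56.8 + 55.3 + 52.7)/11 = 58.8545
Numerator Σ_{t=1}^{10}(x_t−x̄)(x_{t+1}−x̄) = 35.1543
Denominator Σ(x_t−x̄)² = 144.2273
r_1 = 35.1543 / 144.2273 = 0.244

0.244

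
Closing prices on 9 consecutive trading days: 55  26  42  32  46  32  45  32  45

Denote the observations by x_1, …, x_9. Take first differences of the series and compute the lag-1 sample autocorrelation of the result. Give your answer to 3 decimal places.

First differences Δx: -29, 16, -10, 14, -14, 13, -13, 13
Mean of differences = -1.2500
Numerator Σ(Δx_t−Δx̄)(Δx_{t+1}−Δx̄) = -1474.0625
Denominator Σ(Δx_t−Δx̄)² = 2083.5000
r_1(Δx) = -1474.0625 / 2083.5000 = -0.707

-0.707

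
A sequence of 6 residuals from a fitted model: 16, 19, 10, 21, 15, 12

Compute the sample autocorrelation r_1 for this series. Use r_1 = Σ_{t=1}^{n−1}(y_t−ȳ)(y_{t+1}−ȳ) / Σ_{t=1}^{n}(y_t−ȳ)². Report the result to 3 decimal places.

Mean ȳ = (16 + 19 + 10 + 21 + 15 + 12)/6 = 15.5000
Deviations from mean: 0.5000, 3.5000, -5.5000, 5.5000, -0.5000, -3.5000
Σ(y_t−ȳ)(y_{t+1}−ȳ) = (1.7500) + (-19.2500) + (-30.2500) + (-2.7500) + (1.7500) = -48.7500
Denominator Σ(y_t−ȳ)² = 85.5000
r_1 = -48.7500 / 85.5000 = -0.570

-0.570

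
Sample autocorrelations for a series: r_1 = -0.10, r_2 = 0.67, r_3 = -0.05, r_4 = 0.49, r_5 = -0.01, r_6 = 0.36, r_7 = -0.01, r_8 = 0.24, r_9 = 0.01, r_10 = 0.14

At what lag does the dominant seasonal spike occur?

The largest autocorrelation is r_2 = 0.67, with weaker echoes at lags 4 (0.49), 6 (0.36) and 8 (0.24); the remaining lags stay at or below 0.14.
The dominant spike at lag 2 indicates a seasonal period of 2.

2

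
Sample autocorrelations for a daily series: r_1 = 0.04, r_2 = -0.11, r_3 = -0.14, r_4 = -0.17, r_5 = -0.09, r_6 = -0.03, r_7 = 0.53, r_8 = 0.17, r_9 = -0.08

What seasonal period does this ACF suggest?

7

The largest autocorrelation is r_7 = 0.53; the remaining lags stay at or below 0.17.
The dominant spike at lag 7 indicates a seasonal period of 7.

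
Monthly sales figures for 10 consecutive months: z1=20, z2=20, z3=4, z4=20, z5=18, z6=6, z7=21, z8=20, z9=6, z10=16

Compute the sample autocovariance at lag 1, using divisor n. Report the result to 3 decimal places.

Mean z̄ = (20 + 20 + 4 + 20 + 18 + 6 + 21 + 20 + 6 + 16)/10 = 15.1000
Σ_{t=1}^{9}(z_t−z̄)(z_{t+1}−z̄) = -174.5100
γ_1 = -174.5100 / 10 = -17.451

-17.451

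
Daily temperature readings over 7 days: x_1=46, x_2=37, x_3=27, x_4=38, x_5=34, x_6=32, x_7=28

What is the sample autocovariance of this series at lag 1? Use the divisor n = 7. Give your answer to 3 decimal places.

-0.026

Mean x̄ = (46 + 37 + 27 + 38 + 34 + 32 + 28)/7 = 34.5714
Deviations: 11.4286, 2.4286, -7.5714, 3.4286, -0.5714, -2.5714, -6.5714
Σ_{t=1}^{6}(x_t−x̄)(x_{t+1}−x̄) = -0.1837
γ_1 = -0.1837 / 7 = -0.026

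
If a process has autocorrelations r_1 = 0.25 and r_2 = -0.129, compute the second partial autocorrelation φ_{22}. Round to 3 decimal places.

φ_{22} = (r_2 − r_1²) / (1 − r_1²)
r_1² = (0.25)² = 0.0625
Numerator = -0.129 − 0.0625 = -0.1915; denominator = 1 − 0.0625 = 0.9375
φ_{22} = -0.1915 / 0.9375 = -0.204

-0.204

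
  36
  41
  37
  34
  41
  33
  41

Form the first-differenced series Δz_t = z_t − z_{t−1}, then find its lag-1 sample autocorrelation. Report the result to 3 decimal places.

First differences Δz: 5, -4, -3, 7, -8, 8
Mean of differences = 0.8333
Numerator Σ(Δz_t−Δz̄)(Δz_{t+1}−Δz̄) = -143.0278
Denominator Σ(Δz_t−Δz̄)² = 222.8333
r_1(Δz) = -143.0278 / 222.8333 = -0.642

-0.642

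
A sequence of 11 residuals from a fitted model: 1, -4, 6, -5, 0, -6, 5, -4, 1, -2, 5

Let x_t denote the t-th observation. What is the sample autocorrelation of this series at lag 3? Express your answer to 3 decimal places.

Mean x̄ = (1 − 4 + 6 − 5 + 0 − 6 + 5 − 4 + 1 − 2 + 5)/11 = -0.2727
Numerator Σ_{t=1}^{8}(x_t−x̄)(x_{t+3}−x̄) = -104.9504
Denominator Σ(x_t−x̄)² = 184.1818
r_3 = -104.9504 / 184.1818 = -0.570

-0.570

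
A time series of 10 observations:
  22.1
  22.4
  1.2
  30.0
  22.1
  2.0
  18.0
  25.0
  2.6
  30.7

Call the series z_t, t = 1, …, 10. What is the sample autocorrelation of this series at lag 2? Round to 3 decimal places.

-0.258

Mean z̄ = (22.1 + 22.4 + 1.2 + 30.0 + 22.1 + 2.0 + 18.0 + 25.0 + 2.6 + 30.7)/10 = 17.6100
Numerator Σ_{t=1}^{8}(z_t−z̄)(z_{t+2}−z̄) = -304.1472
Denominator Σ(z_t−z̄)² = 1181.1490
r_2 = -304.1472 / 1181.1490 = -0.258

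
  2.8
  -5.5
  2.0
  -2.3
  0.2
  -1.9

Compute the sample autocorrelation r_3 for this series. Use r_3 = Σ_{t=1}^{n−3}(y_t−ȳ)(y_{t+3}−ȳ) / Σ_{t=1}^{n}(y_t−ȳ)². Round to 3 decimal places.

-0.278

Mean ȳ = (2.8 − 5.5 + 2.0 − 2.3 + 0.2 − 1.9)/6 = -0.7833
Deviations from mean: 3.5833, -4.7167, 2.7833, -1.5167, 0.9833, -1.1167
Σ(y_t−ȳ)(y_{t+3}−ȳ) = (-5.4347) + (-4.6381) + (-3.1081) = -13.1808
Denominator Σ(y_t−ȳ)² = 47.3483
r_3 = -13.1808 / 47.3483 = -0.278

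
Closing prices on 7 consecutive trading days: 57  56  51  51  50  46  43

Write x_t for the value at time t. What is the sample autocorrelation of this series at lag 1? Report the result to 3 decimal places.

Mean x̄ = (57 + 56 + 51 + 51 + 50 + 46 + 43)/7 = 50.5714
Deviations from mean: 6.4286, 5.4286, 0.4286, 0.4286, -0.5714, -4.5714, -7.5714
Numerator Σ_{t=1}^{6}(x_t−x̄)(x_{t+1}−x̄) = 74.3878
Denominator Σ(x_t−x̄)² = 149.7143
r_1 = 74.3878 / 149.7143 = 0.497

0.497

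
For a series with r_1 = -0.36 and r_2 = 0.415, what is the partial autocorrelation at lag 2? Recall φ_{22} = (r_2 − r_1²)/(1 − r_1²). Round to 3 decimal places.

0.328

φ_{22} = (r_2 − r_1²) / (1 − r_1²)
r_1² = (-0.36)² = 0.1296
Numerator = 0.415 − 0.1296 = 0.2854; denominator = 1 − 0.1296 = 0.8704
φ_{22} = 0.2854 / 0.8704 = 0.328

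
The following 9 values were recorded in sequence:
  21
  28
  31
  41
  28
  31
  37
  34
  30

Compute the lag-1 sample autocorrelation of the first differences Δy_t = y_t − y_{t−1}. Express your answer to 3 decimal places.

-0.295

First differences Δy: 7, 3, 10, -13, 3, 6, -3, -4
Mean of differences = 1.1250
Numerator Σ(Δy_t−Δȳ)(Δy_{t+1}−Δȳ) = -114.0156
Denominator Σ(Δy_t−Δȳ)² = 386.8750
r_1(Δy) = -114.0156 / 386.8750 = -0.295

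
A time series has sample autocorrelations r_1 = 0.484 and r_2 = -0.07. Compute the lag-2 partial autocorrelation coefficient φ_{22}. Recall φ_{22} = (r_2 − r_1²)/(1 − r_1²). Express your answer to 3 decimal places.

-0.397

φ_{22} = (r_2 − r_1²) / (1 − r_1²)
r_1² = (0.484)² = 0.234256
Numerator = -0.07 − 0.2343 = -0.3043; denominator = 1 − 0.2343 = 0.7657
φ_{22} = -0.3043 / 0.7657 = -0.397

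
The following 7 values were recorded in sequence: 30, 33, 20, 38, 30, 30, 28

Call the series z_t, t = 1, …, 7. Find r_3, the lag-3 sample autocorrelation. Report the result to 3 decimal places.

Mean z̄ = (30 + 33 + 20 + 38 + 30 + 30 + 28)/7 = 29.8571
Deviations from mean: 0.1429, 3.1429, -9.8571, 8.1429, 0.1429, 0.1429, -1.8571
Σ(z_t−z̄)(z_{t+3}−z̄) = (1.1633) + (0.4490) + (-1.4082) + (-15.1224) = -14.9184
Denominator Σ(z_t−z̄)² = 176.8571
r_3 = -14.9184 / 176.8571 = -0.084

-0.084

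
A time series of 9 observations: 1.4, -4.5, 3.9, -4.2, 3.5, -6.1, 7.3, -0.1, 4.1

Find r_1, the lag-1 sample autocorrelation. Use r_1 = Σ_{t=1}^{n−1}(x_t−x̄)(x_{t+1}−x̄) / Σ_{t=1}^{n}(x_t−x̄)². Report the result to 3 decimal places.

-0.712

Mean x̄ = (1.4 − 4.5 + 3.9 − 4.2 + 3.5 − 6.1 + 7.3 − 0.1 + 4.1)/9 = 0.5889
Numerator Σ_{t=1}^{8}(x_t−x̄)(x_{t+1}−x̄) = -122.1790
Denominator Σ(x_t−x̄)² = 171.5089
r_1 = -122.1790 / 171.5089 = -0.712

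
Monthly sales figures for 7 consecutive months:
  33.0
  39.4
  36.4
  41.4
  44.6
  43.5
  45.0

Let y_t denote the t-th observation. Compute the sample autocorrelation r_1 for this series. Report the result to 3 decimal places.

0.319

Mean ȳ = (33.0 + 39.4 + 36.4 + 41.4 + 44.6 + 43.5 + 45.0)/7 = 40.4714
Σ(y_t−ȳ)(y_{t+1}−ȳ) = (8.0051) + (4.3622) + (-3.7806) + (3.8337) + (12.5037) + (13.7151) = 38.6392
Denominator Σ(y_t−ȳ)² = 121.1343
r_1 = 38.6392 / 121.1343 = 0.319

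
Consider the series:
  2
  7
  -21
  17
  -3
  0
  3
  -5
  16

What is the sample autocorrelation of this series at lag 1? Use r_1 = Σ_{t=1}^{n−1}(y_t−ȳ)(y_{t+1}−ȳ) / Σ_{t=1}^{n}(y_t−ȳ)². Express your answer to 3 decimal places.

Mean ȳ = (2 + 7 − 21 + 17 − 3 + 0 + 3 − 5 + 16)/9 = 1.7778
Numerator Σ_{t=1}^{8}(y_t−ȳ)(y_{t+1}−ȳ) = -635.6049
Denominator Σ(y_t−ȳ)² = 1053.5556
r_1 = -635.6049 / 1053.5556 = -0.603

-0.603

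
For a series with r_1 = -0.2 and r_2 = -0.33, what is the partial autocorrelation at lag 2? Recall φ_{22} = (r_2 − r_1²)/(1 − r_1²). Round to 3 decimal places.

-0.385

φ_{22} = (r_2 − r_1²) / (1 − r_1²)
r_1² = (-0.2)² = 0.04
Numerator = -0.33 − 0.0400 = -0.3700; denominator = 1 − 0.0400 = 0.9600
φ_{22} = -0.3700 / 0.9600 = -0.385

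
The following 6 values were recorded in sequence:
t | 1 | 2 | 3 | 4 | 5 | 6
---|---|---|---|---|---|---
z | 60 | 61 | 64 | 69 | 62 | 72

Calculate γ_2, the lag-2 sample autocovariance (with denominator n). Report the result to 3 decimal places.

3.463

Mean z̄ = (60 + 61 + 64 + 69 + 62 + 72)/6 = 64.6667
Deviations: -4.6667, -3.6667, -0.6667, 4.3333, -2.6667, 7.3333
Σ_{t=1}^{4}(z_t−z̄)(z_{t+2}−z̄) = 20.7778
γ_2 = 20.7778 / 6 = 3.463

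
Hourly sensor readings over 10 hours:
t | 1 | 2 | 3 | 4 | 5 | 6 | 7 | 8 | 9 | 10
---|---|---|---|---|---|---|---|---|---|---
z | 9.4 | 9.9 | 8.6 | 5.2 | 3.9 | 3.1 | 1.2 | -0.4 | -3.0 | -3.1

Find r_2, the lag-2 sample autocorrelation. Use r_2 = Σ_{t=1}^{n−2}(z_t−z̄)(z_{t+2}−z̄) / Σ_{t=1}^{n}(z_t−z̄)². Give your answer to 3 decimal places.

0.396

Mean z̄ = (9.4 + 9.9 + 8.6 + 5.2 + 3.9 + 3.1 + 1.2 − 0.4 − 3.0 − 3.1)/10 = 3.4800
Numerator Σ_{t=1}^{8}(z_t−z̄)(z_{t+2}−z̄) = 83.6712
Denominator Σ(z_t−z̄)² = 211.2960
r_2 = 83.6712 / 211.2960 = 0.396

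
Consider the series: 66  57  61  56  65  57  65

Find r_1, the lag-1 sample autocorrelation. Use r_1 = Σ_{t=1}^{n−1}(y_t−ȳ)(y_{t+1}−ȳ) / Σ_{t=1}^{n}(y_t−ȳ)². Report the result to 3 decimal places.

-0.632

Mean ȳ = (66 + 57 + 61 + 56 + 65 + 57 + 65)/7 = 61.0000
Numerator Σ_{t=1}^{6}(y_t−ȳ)(y_{t+1}−ȳ) = -72.0000
Denominator Σ(y_t−ȳ)² = 114.0000
r_1 = -72.0000 / 114.0000 = -0.632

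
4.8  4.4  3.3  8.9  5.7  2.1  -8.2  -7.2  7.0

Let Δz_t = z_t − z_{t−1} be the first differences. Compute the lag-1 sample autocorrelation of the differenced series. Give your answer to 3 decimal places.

0.088

First differences Δz: -0.4, -1.1, 5.6, -3.2, -3.6, -10.3, 1.0, 14.2
Mean of differences = 0.2750
Numerator Σ(Δz_t−Δz̄)(Δz_{t+1}−Δz̄) = 31.9744
Denominator Σ(Δz_t−Δz̄)² = 364.0550
r_1(Δz) = 31.9744 / 364.0550 = 0.088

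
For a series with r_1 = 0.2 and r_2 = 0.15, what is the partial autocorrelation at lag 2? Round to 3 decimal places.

φ_{22} = (r_2 − r_1²) / (1 − r_1²)
r_1² = (0.2)² = 0.04
Numerator = 0.15 − 0.0400 = 0.1100; denominator = 1 − 0.0400 = 0.9600
φ_{22} = 0.1100 / 0.9600 = 0.115

0.115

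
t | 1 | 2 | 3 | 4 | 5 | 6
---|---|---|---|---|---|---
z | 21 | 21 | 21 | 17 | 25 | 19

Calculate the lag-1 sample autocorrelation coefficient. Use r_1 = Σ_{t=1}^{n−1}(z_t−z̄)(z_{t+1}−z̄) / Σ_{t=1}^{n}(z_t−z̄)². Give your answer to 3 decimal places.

-0.682

Mean z̄ = (21 + 21 + 21 + 17 + 25 + 19)/6 = 20.6667
Deviations from mean: 0.3333, 0.3333, 0.3333, -3.6667, 4.3333, -1.6667
Σ(z_t−z̄)(z_{t+1}−z̄) = (0.1111) + (0.1111) + (-1.2222) + (-15.8889) + (-7.2222) = -24.1111
Denominator Σ(z_t−z̄)² = 35.3333
r_1 = -24.1111 / 35.3333 = -0.682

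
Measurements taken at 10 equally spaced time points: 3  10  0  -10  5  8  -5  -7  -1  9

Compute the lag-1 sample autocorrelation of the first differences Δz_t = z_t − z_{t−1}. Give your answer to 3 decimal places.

First differences Δz: 7, -10, -10, 15, 3, -13, -2, 6, 10
Mean of differences = 0.6667
Numerator Σ(Δz_t−Δz̄)(Δz_{t+1}−Δz̄) = -33.1111
Denominator Σ(Δz_t−Δz̄)² = 788.0000
r_1(Δz) = -33.1111 / 788.0000 = -0.042

-0.042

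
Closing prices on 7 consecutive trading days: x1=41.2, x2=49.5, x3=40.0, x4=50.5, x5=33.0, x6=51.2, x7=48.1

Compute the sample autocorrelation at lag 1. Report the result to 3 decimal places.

-0.669

Mean x̄ = (41.2 + 49.5 + 40.0 + 50.5 + 33.0 + 51.2 + 48.1)/7 = 44.7857
Deviations from mean: -3.5857, 4.7143, -4.7857, 5.7143, -11.7857, 6.4143, 3.3143
Numerator Σ_{t=1}^{6}(x_t−x̄)(x_{t+1}−x̄) = -188.4973
Denominator Σ(x_t−x̄)² = 281.6686
r_1 = -188.4973 / 281.6686 = -0.669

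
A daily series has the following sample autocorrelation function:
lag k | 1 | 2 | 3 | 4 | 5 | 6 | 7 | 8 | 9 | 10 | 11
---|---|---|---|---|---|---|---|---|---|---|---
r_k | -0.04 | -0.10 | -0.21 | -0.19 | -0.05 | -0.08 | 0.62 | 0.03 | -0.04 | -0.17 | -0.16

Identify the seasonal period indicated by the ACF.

The largest autocorrelation is r_7 = 0.62; the remaining lags stay at or below 0.03.
The dominant spike at lag 7 indicates a seasonal period of 7.

7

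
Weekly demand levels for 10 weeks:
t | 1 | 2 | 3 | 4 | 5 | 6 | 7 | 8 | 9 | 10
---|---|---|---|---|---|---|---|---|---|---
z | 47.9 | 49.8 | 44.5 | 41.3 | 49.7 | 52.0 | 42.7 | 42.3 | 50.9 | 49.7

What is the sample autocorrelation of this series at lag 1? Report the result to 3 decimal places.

-0.007

Mean z̄ = (47.9 + 49.8 + 44.5 + 41.3 + 49.7 + 52.0 + 42.7 + 42.3 + 50.9 + 49.7)/10 = 47.0800
Numerator Σ_{t=1}^{9}(z_t−z̄)(z_{t+1}−z̄) = -0.9924
Denominator Σ(z_t−z̄)² = 142.6960
r_1 = -0.9924 / 142.6960 = -0.007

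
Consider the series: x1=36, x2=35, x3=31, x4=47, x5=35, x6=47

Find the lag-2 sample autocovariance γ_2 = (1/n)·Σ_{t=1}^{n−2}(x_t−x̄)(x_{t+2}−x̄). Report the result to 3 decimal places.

14.583

Mean x̄ = (36 + 35 + 31 + 47 + 35 + 47)/6 = 38.5000
Deviations: -2.5000, -3.5000, -7.5000, 8.5000, -3.5000, 8.5000
Σ_{t=1}^{4}(x_t−x̄)(x_{t+2}−x̄) = 87.5000
γ_2 = 87.5000 / 6 = 14.583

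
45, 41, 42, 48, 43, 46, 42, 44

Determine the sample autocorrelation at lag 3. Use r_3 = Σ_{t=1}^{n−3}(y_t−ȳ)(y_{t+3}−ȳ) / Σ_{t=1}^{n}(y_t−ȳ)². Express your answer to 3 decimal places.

-0.120

Mean ȳ = (45 + 41 + 42 + 48 + 43 + 46 + 42 + 44)/8 = 43.8750
Deviations from mean: 1.1250, -2.8750, -1.8750, 4.1250, -0.8750, 2.1250, -1.8750, 0.1250
Σ(y_t−ȳ)(y_{t+3}−ȳ) = (4.6406) + (2.5156) + (-3.9844) + (-7.7344) + (-0.1094) = -4.6719
Denominator Σ(y_t−ȳ)² = 38.8750
r_3 = -4.6719 / 38.8750 = -0.120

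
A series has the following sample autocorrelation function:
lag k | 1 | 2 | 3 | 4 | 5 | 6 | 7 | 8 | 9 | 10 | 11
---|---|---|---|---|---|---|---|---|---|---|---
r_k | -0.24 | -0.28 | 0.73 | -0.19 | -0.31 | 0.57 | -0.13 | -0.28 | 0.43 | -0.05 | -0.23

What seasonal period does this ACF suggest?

The largest autocorrelation is r_3 = 0.73, with weaker echoes at lags 6 (0.57) and 9 (0.43); the remaining lags stay at or below -0.05.
The dominant spike at lag 3 indicates a seasonal period of 3.

3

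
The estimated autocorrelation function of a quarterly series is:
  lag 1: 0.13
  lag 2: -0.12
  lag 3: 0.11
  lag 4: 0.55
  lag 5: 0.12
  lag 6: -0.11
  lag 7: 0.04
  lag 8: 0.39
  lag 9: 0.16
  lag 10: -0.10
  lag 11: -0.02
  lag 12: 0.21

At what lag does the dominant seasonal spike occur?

The largest autocorrelation is r_4 = 0.55, with weaker echoes at lags 8 (0.39) and 12 (0.21); the remaining lags stay at or below 0.16.
The dominant spike at lag 4 indicates a seasonal period of 4.

4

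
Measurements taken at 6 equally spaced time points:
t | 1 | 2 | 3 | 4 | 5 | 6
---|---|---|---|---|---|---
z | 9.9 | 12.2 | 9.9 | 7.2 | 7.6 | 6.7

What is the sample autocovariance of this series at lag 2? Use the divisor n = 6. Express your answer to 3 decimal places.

Mean z̄ = (9.9 + 12.2 + 9.9 + 7.2 + 7.6 + 6.7)/6 = 8.9167
Σ_{t=1}^{4}(z_t−z̄)(z_{t+2}−z̄) = -2.1589
γ_2 = -2.1589 / 6 = -0.360

-0.360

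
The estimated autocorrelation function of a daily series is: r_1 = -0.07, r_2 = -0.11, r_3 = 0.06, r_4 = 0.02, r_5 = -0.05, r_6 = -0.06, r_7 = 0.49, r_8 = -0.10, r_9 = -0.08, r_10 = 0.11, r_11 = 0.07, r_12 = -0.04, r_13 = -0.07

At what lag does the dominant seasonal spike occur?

The largest autocorrelation is r_7 = 0.49; the remaining lags stay at or below 0.11.
The dominant spike at lag 7 indicates a seasonal period of 7.

7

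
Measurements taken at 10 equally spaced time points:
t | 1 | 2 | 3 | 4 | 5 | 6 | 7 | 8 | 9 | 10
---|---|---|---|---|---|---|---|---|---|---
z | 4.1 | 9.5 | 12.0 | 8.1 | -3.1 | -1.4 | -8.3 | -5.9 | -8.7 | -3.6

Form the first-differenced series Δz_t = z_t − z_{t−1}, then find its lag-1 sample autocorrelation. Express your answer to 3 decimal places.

First differences Δz: 5.4, 2.5, -3.9, -11.2, 1.7, -6.9, 2.4, -2.8, 5.1
Mean of differences = -0.8556
Numerator Σ(Δz_t−Δz̄)(Δz_{t+1}−Δz̄) = -37.2031
Denominator Σ(Δz_t−Δz̄)² = 259.5822
r_1(Δz) = -37.2031 / 259.5822 = -0.143

-0.143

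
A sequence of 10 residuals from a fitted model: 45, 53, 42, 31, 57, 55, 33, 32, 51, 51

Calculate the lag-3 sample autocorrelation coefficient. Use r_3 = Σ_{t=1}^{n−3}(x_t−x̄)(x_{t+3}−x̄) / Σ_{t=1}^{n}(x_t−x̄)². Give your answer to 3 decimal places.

0.073

Mean x̄ = (45 + 53 + 42 + 31 + 57 + 55 + 33 + 32 + 51 + 51)/10 = 45.0000
Σ(x_t−x̄)(x_{t+3}−x̄) = (0.0000) + (96.0000) + (-30.0000) + (168.0000) + (-156.0000) + (60.0000) + (-72.0000) = 66.0000
Denominator Σ(x_t−x̄)² = 898.0000
r_3 = 66.0000 / 898.0000 = 0.073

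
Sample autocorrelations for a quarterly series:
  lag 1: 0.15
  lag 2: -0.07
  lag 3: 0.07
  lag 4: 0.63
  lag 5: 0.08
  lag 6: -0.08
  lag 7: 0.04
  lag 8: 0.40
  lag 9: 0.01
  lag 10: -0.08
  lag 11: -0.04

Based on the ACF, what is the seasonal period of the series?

The largest autocorrelation is r_4 = 0.63, with a weaker echo at lag 8 (0.40); the remaining lags stay at or below 0.15.
The dominant spike at lag 4 indicates a seasonal period of 4.

4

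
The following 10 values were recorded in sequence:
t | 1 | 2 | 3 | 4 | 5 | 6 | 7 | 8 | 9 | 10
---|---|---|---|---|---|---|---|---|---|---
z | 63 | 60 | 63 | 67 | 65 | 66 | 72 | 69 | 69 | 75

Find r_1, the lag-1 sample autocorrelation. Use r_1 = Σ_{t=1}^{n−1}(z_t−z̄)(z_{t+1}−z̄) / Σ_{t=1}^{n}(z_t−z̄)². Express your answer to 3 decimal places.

Mean z̄ = (63 + 60 + 63 + 67 + 65 + 66 + 72 + 69 + 69 + 75)/10 = 66.9000
Numerator Σ_{t=1}^{9}(z_t−z̄)(z_{t+1}−z̄) = 82.4900
Denominator Σ(z_t−z̄)² = 182.9000
r_1 = 82.4900 / 182.9000 = 0.451

0.451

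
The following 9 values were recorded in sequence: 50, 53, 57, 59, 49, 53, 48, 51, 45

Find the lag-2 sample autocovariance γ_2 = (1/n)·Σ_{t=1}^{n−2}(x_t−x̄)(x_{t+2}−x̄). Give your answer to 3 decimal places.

Mean x̄ = (50 + 53 + 57 + 59 + 49 + 53 + 48 + 51 + 45)/9 = 51.6667
Σ_{t=1}^{7}(x_t−x̄)(x_{t+2}−x̄) = 29.7778
γ_2 = 29.7778 / 9 = 3.309

3.309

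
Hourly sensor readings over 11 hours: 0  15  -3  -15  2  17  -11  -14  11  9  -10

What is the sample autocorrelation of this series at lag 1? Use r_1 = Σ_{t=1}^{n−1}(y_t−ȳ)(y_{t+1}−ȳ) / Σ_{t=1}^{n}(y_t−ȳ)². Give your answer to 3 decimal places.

Mean ȳ = (0 + 15 − 3 − 15 + 2 + 17 − 11 − 14 + 11 + 9 − 10)/11 = 0.0909
Numerator Σ_{t=1}^{10}(y_t−ȳ)(y_{t+1}−ȳ) = -175.0083
Denominator Σ(y_t−ȳ)² = 1370.9091
r_1 = -175.0083 / 1370.9091 = -0.128

-0.128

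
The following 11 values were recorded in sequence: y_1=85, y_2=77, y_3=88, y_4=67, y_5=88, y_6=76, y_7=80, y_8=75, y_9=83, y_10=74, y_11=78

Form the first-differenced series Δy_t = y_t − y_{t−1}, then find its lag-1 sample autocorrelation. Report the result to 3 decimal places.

-0.874

First differences Δy: -8, 11, -21, 21, -12, 4, -5, 8, -9, 4
Mean of differences = -0.7000
Numerator Σ(Δy_t−Δȳ)(Δy_{t+1}−Δȳ) = -1230.5900
Denominator Σ(Δy_t−Δȳ)² = 1408.1000
r_1(Δy) = -1230.5900 / 1408.1000 = -0.874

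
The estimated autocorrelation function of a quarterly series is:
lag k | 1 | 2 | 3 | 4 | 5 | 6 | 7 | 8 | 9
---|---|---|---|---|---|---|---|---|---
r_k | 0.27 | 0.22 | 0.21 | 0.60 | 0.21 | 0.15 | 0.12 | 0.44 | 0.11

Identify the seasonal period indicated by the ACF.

4

The largest autocorrelation is r_4 = 0.60, with a weaker echo at lag 8 (0.44); the remaining lags stay at or below 0.27. The elevated value at lag 1 (0.27), dropping to 0.22 at lag 2, reflects decaying short-term dependence rather than seasonality.
The dominant spike at lag 4 indicates a seasonal period of 4.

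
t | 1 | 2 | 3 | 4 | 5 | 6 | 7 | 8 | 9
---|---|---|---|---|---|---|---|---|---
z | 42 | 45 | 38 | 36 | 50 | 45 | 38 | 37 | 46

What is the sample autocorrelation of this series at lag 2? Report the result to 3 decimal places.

Mean z̄ = (42 + 45 + 38 + 36 + 50 + 45 + 38 + 37 + 46)/9 = 41.8889
Numerator Σ_{t=1}^{7}(z_t−z̄)(z_{t+2}−z̄) = -131.3580
Denominator Σ(z_t−z̄)² = 190.8889
r_2 = -131.3580 / 190.8889 = -0.688

-0.688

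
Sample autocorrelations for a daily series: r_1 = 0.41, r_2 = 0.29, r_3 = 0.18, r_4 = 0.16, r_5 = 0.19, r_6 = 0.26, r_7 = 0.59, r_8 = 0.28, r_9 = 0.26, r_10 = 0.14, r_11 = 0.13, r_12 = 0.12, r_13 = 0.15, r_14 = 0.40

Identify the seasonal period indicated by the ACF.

The largest autocorrelation is r_7 = 0.59; the remaining lags stay at or below 0.41. The elevated value at lag 1 (0.41), dropping to 0.29 at lag 2, reflects decaying short-term dependence rather than seasonality.
The dominant spike at lag 7 indicates a seasonal period of 7.

7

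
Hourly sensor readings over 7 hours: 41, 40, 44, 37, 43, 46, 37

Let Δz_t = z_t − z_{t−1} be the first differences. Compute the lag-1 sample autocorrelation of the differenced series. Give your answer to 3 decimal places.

First differences Δz: -1, 4, -7, 6, 3, -9
Mean of differences = -0.6667
Numerator Σ(Δz_t−Δz̄)(Δz_{t+1}−Δz̄) = -79.4444
Denominator Σ(Δz_t−Δz̄)² = 189.3333
r_1(Δz) = -79.4444 / 189.3333 = -0.420

-0.420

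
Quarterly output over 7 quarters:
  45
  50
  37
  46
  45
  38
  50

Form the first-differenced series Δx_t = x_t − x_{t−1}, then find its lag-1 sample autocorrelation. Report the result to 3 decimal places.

First differences Δx: 5, -13, 9, -1, -7, 12
Mean of differences = 0.8333
Numerator Σ(Δx_t−Δx̄)(Δx_{t+1}−Δx̄) = -258.6944
Denominator Σ(Δx_t−Δx̄)² = 464.8333
r_1(Δx) = -258.6944 / 464.8333 = -0.557

-0.557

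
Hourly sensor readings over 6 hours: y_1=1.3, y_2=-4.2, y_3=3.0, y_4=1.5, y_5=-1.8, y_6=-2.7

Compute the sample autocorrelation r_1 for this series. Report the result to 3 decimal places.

-0.311

Mean ȳ = (1.3 − 4.2 + 3.0 + 1.5 − 1.8 − 2.7)/6 = -0.4833
Deviations from mean: 1.7833, -3.7167, 3.4833, 1.9833, -1.3167, -2.2167
Numerator Σ_{t=1}^{5}(y_t−ȳ)(y_{t+1}−ȳ) = -12.3586
Denominator Σ(y_t−ȳ)² = 39.7083
r_1 = -12.3586 / 39.7083 = -0.311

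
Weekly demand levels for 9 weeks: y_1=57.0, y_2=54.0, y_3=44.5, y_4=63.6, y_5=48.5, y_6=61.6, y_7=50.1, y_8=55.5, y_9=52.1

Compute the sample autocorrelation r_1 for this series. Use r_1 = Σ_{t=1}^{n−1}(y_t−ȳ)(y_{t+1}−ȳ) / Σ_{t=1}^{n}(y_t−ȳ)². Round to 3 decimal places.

-0.746

Mean ȳ = (57.0 + 54.0 + 44.5 + 63.6 + 48.5 + 61.6 + 50.1 + 55.5 + 52.1)/9 = 54.1000
Numerator Σ_{t=1}^{8}(y_t−ȳ)(y_{t+1}−ȳ) = -224.1300
Denominator Σ(y_t−ȳ)² = 300.4000
r_1 = -224.1300 / 300.4000 = -0.746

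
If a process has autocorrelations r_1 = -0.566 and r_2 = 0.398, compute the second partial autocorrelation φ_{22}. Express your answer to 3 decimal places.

0.114

φ_{22} = (r_2 − r_1²) / (1 − r_1²)
r_1² = (-0.566)² = 0.320356
Numerator = 0.398 − 0.3204 = 0.0776; denominator = 1 − 0.3204 = 0.6796
φ_{22} = 0.0776 / 0.6796 = 0.114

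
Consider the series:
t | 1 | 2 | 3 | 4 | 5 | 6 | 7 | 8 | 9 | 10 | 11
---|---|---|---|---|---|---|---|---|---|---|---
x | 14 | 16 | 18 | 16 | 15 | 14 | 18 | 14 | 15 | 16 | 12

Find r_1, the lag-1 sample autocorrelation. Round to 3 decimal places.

Mean x̄ = (14 + 16 + 18 + 16 + 15 + 14 + 18 + 14 + 15 + 16 + 12)/11 = 15.2727
Numerator Σ_{t=1}^{10}(x_t−x̄)(x_{t+1}−x̄) = -5.9835
Denominator Σ(x_t−x̄)² = 32.1818
r_1 = -5.9835 / 32.1818 = -0.186

-0.186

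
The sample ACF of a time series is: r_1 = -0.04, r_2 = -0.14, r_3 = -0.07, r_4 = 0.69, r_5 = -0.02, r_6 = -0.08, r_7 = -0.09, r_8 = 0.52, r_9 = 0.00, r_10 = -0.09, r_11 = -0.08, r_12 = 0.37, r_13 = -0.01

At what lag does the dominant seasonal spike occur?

4

The largest autocorrelation is r_4 = 0.69, with weaker echoes at lags 8 (0.52) and 12 (0.37); the remaining lags stay at or below 0.00.
The dominant spike at lag 4 indicates a seasonal period of 4.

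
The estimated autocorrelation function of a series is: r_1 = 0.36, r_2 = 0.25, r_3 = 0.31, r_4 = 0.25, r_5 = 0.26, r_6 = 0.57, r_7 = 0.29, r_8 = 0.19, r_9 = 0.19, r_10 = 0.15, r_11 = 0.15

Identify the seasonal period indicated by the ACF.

The largest autocorrelation is r_6 = 0.57; the remaining lags stay at or below 0.36. The elevated value at lag 1 (0.36), dropping to 0.25 at lag 2, reflects decaying short-term dependence rather than seasonality.
The dominant spike at lag 6 indicates a seasonal period of 6.

6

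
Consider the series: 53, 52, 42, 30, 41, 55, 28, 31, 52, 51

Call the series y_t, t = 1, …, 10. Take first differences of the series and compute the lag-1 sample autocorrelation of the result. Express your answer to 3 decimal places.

First differences Δy: -1, -10, -12, 11, 14, -27, 3, 21, -1
Mean of differences = -0.2222
Numerator Σ(Δy_t−Δȳ)(Δy_{t+1}−Δȳ) = -265.0494
Denominator Σ(Δy_t−Δȳ)² = 1741.5556
r_1(Δy) = -265.0494 / 1741.5556 = -0.152

-0.152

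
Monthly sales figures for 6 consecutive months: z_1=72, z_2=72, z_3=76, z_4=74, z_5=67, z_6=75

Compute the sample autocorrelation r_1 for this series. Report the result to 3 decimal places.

Mean z̄ = (72 + 72 + 76 + 74 + 67 + 75)/6 = 72.6667
Σ(z_t−z̄)(z_{t+1}−z̄) = (0.4444) + (-2.2222) + (4.4444) + (-7.5556) + (-13.2222) = -18.1111
Denominator Σ(z_t−z̄)² = 51.3333
r_1 = -18.1111 / 51.3333 = -0.353

-0.353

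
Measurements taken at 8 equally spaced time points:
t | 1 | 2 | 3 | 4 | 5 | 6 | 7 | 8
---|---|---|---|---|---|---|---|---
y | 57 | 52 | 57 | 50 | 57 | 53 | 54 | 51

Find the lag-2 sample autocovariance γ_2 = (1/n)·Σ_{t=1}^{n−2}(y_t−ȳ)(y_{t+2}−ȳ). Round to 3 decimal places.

Mean ȳ = (57 + 52 + 57 + 50 + 57 + 53 + 54 + 51)/8 = 53.8750
Σ_{t=1}^{6}(y_t−ȳ)(y_{t+2}−ȳ) = 33.0938
γ_2 = 33.0938 / 8 = 4.137

4.137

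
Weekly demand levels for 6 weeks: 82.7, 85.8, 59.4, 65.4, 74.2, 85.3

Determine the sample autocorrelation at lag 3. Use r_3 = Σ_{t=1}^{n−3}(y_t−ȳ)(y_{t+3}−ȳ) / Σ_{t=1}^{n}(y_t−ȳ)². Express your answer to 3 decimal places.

-0.395

Mean ȳ = (82.7 + 85.8 + 59.4 + 65.4 + 74.2 + 85.3)/6 = 75.4667
Σ(y_t−ȳ)(y_{t+3}−ȳ) = (-72.8156) + (-13.0889) + (-157.9889) = -243.8933
Denominator Σ(y_t−ȳ)² = 616.8733
r_3 = -243.8933 / 616.8733 = -0.395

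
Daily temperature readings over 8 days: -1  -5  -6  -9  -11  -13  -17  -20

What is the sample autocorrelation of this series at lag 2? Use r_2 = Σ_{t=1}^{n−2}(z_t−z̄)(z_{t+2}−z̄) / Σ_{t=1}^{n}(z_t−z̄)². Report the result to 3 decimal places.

0.253

Mean z̄ = (-1 − 5 − 6 − 9 − 11 − 13 − 17 − 20)/8 = -10.2500
Deviations from mean: 9.2500, 5.2500, 4.2500, 1.2500, -0.7500, -2.7500, -6.7500, -9.7500
Numerator Σ_{t=1}^{6}(z_t−z̄)(z_{t+2}−z̄) = 71.1250
Denominator Σ(z_t−z̄)² = 281.5000
r_2 = 71.1250 / 281.5000 = 0.253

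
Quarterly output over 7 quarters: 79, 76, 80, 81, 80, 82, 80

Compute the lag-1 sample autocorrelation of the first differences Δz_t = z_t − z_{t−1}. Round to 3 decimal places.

First differences Δz: -3, 4, 1, -1, 2, -2
Mean of differences = 0.1667
Numerator Σ(Δz_t−Δz̄)(Δz_{t+1}−Δz̄) = -16.0278
Denominator Σ(Δz_t−Δz̄)² = 34.8333
r_1(Δz) = -16.0278 / 34.8333 = -0.460

-0.460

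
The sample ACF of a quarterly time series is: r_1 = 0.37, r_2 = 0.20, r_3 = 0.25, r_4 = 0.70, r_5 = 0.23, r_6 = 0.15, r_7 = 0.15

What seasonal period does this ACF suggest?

The largest autocorrelation is r_4 = 0.70; the remaining lags stay at or below 0.37. The elevated value at lag 1 (0.37), dropping to 0.20 at lag 2, reflects decaying short-term dependence rather than seasonality.
The dominant spike at lag 4 indicates a seasonal period of 4.

4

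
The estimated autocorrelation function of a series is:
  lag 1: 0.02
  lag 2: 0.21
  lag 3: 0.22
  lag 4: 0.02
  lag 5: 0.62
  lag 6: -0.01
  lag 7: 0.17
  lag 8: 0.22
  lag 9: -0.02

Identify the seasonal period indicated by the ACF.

The largest autocorrelation is r_5 = 0.62; the remaining lags stay at or below 0.22.
The dominant spike at lag 5 indicates a seasonal period of 5.

5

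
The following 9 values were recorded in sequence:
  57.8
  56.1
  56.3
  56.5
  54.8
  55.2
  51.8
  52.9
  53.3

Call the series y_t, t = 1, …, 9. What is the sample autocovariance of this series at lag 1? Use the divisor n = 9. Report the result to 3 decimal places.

1.747

Mean ȳ = (57.8 + 56.1 + 56.3 + 56.5 + 54.8 + 55.2 + 51.8 + 52.9 + 53.3)/9 = 54.9667
Σ_{t=1}^{8}(y_t−ȳ)(y_{t+1}−ȳ) = 15.7222
γ_1 = 15.7222 / 9 = 1.747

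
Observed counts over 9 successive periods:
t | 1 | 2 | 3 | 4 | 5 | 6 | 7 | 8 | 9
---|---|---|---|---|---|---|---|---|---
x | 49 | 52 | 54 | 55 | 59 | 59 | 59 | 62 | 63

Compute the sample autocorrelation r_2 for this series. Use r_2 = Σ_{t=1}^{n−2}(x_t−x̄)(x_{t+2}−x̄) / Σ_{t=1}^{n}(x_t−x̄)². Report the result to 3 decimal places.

0.286

Mean x̄ = (49 + 52 + 54 + 55 + 59 + 59 + 59 + 62 + 63)/9 = 56.8889
Numerator Σ_{t=1}^{7}(x_t−x̄)(x_{t+2}−x̄) = 50.0864
Denominator Σ(x_t−x̄)² = 174.8889
r_2 = 50.0864 / 174.8889 = 0.286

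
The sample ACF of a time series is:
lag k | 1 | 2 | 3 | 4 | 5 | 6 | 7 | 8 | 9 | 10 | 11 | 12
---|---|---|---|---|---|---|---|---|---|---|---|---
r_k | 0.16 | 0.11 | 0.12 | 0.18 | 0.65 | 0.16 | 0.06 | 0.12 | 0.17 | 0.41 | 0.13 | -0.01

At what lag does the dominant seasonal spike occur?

5

The largest autocorrelation is r_5 = 0.65, with a weaker echo at lag 10 (0.41); the remaining lags stay at or below 0.18.
The dominant spike at lag 5 indicates a seasonal period of 5.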